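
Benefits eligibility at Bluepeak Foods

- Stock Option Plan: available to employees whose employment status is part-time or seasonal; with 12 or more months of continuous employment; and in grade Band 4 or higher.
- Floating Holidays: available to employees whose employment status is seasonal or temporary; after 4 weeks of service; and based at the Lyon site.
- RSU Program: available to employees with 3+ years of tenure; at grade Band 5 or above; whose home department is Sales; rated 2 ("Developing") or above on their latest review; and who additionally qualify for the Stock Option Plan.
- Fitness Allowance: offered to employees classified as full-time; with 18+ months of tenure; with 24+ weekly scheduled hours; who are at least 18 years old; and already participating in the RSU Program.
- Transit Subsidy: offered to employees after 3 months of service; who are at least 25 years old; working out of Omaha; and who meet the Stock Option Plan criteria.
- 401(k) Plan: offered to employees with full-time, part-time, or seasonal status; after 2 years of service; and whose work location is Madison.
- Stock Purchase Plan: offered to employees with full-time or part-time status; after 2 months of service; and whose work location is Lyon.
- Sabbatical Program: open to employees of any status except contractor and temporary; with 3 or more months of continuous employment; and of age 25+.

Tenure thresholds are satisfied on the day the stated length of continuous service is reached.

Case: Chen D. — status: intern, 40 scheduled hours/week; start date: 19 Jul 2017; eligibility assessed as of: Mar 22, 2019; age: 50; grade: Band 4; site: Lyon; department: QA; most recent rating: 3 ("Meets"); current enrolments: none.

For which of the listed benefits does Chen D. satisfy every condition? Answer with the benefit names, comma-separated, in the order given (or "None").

Service from 19 Jul 2017 to Mar 22, 2019: 611 days.
Stock Option Plan — status intern ✗ (requires part-time or seasonal) → not eligible.
Floating Holidays — status intern ✗ (requires seasonal or temporary) → not eligible.
RSU Program — service 611 days < 3 years (≈1095 days) ✗ → not eligible.
Fitness Allowance — status intern ✗ (requires full-time) → not eligible.
Transit Subsidy — service 611 days ≥ 3 months (≈90 days) ✓; age 50 ≥ 25 ✓; site Lyon ✗ (not Omaha) → not eligible.
401(k) Plan — status intern ✗ (requires full-time, part-time, or seasonal) → not eligible.
Stock Purchase Plan — status intern ✗ (requires full-time or part-time) → not eligible.
Sabbatical Program — status intern ✓ (not excluded); service 611 days ≥ 3 months (≈90 days) ✓; age 50 ≥ 25 ✓ → eligible.

Sabbatical Program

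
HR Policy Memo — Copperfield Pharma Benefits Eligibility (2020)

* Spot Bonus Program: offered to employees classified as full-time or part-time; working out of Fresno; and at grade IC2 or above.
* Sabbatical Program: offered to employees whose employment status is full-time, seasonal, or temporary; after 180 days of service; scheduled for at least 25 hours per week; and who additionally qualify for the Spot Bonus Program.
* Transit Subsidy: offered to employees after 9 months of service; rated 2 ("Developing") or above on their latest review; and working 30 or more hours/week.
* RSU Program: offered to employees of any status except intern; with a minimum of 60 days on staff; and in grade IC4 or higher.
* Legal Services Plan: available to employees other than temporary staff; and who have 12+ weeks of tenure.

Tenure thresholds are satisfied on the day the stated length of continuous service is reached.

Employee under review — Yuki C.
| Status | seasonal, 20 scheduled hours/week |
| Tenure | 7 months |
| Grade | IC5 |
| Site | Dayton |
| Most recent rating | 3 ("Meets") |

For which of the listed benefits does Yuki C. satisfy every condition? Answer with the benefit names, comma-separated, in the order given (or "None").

RSU Program, Legal Services Plan

Spot Bonus Program — status seasonal ✗ (requires full-time or part-time) → not eligible.
Sabbatical Program — status seasonal ✓; service 7 months ≥ 180 days ✓; 20 hrs/wk < 25 ✗ → not eligible.
Transit Subsidy — service 7 months < 9 months ✗ → not eligible.
RSU Program — status seasonal ✓ (not excluded); service 7 months ≥ 60 days ✓; grade IC5 ≥ IC4 ✓ → eligible.
Legal Services Plan — status seasonal ✓ (not excluded); service 7 months ≥ 12 weeks (≈84 days) ✓ → eligible.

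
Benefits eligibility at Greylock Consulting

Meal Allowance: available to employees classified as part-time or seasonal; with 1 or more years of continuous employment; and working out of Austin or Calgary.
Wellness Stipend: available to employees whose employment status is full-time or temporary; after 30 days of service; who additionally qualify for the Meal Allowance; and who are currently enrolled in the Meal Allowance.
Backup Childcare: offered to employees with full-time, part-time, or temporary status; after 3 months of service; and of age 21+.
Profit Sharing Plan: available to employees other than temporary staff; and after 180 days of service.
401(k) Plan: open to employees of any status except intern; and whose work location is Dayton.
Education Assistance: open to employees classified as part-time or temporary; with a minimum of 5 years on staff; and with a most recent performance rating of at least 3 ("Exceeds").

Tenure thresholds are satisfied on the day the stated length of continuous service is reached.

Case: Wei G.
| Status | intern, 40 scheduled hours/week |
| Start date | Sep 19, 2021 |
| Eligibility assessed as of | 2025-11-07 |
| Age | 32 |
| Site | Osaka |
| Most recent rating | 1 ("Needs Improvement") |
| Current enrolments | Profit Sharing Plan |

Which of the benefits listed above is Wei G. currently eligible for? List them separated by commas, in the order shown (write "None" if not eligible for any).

Profit Sharing Plan

Service from Sep 19, 2021 to 2025-11-07: 1510 days.
Meal Allowance — status intern ✗ (requires part-time or seasonal) → not eligible.
Wellness Stipend — status intern ✗ (requires full-time or temporary) → not eligible.
Backup Childcare — status intern ✗ (requires full-time, part-time, or temporary) → not eligible.
Profit Sharing Plan — status intern ✓ (not excluded); service 1510 days ≥ 180 days ✓ → eligible.
401(k) Plan — status intern ✗ (excluded) → not eligible.
Education Assistance — status intern ✗ (requires part-time or temporary) → not eligible.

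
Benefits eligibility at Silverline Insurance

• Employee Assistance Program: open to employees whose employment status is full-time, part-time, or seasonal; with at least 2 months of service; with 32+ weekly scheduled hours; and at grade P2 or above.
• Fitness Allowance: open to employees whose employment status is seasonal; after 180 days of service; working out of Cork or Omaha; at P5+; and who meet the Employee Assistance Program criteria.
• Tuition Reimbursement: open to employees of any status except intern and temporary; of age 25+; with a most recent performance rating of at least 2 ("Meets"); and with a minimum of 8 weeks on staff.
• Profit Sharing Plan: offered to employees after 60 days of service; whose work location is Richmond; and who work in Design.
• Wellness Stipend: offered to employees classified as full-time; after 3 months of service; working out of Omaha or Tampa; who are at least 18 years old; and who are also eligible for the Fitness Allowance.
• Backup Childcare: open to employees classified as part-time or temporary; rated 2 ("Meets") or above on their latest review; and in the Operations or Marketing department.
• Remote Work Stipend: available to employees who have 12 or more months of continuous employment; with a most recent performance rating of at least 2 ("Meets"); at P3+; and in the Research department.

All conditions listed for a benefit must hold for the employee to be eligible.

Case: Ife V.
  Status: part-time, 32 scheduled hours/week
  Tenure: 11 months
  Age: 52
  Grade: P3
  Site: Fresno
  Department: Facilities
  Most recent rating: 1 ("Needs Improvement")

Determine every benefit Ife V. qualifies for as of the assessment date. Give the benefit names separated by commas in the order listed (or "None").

Employee Assistance Program

Employee Assistance Program — status part-time ✓; service 11 months ≥ 2 months ✓; 32 hrs/wk ≥ 32 ✓; grade P3 ≥ P2 ✓ → eligible.
Fitness Allowance — status part-time ✗ (requires seasonal) → not eligible.
Tuition Reimbursement — status part-time ✓ (not excluded); age 52 ≥ 25 ✓; rating 1 < 2 ✗ → not eligible.
Profit Sharing Plan — service 11 months ≥ 60 days ✓; site Fresno ✗ (not Richmond) → not eligible.
Wellness Stipend — status part-time ✗ (requires full-time) → not eligible.
Backup Childcare — status part-time ✓; rating 1 < 2 ✗ → not eligible.
Remote Work Stipend — service 11 months < 12 months ✗ → not eligible.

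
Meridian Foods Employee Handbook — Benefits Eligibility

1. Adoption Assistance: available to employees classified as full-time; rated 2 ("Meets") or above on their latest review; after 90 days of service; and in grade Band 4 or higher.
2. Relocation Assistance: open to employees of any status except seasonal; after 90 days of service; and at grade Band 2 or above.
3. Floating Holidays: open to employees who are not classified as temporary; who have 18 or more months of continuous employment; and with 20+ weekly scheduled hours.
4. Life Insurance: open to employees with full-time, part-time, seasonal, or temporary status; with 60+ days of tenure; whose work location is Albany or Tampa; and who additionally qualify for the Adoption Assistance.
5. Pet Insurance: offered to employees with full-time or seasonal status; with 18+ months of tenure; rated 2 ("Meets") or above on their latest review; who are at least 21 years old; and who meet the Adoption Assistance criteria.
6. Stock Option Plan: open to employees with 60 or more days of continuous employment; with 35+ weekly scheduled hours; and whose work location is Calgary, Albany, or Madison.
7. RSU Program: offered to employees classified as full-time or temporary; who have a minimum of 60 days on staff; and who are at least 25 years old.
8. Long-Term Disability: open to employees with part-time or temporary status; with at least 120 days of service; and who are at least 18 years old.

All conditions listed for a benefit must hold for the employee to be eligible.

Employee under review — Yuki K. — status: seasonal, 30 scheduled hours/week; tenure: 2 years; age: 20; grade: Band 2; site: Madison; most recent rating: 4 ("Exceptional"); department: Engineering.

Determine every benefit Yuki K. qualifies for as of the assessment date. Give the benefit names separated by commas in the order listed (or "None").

Floating Holidays

Adoption Assistance — status seasonal ✗ (requires full-time) → not eligible.
Relocation Assistance — status seasonal ✗ (excluded) → not eligible.
Floating Holidays — status seasonal ✓ (not excluded); service 2 years ≥ 18 months (≈540 days) ✓; 30 hrs/wk ≥ 20 ✓ → eligible.
Life Insurance — status seasonal ✓; service 2 years ≥ 60 days ✓; site Madison ✗ (not Albany or Tampa) → not eligible.
Pet Insurance — status seasonal ✓; service 2 years ≥ 18 months (≈540 days) ✓; rating 4 ≥ 2 ✓; age 20 < 21 ✗ → not eligible.
Stock Option Plan — service 2 years ≥ 60 days ✓; 30 hrs/wk < 35 ✗ → not eligible.
RSU Program — status seasonal ✗ (requires full-time or temporary) → not eligible.
Long-Term Disability — status seasonal ✗ (requires part-time or temporary) → not eligible.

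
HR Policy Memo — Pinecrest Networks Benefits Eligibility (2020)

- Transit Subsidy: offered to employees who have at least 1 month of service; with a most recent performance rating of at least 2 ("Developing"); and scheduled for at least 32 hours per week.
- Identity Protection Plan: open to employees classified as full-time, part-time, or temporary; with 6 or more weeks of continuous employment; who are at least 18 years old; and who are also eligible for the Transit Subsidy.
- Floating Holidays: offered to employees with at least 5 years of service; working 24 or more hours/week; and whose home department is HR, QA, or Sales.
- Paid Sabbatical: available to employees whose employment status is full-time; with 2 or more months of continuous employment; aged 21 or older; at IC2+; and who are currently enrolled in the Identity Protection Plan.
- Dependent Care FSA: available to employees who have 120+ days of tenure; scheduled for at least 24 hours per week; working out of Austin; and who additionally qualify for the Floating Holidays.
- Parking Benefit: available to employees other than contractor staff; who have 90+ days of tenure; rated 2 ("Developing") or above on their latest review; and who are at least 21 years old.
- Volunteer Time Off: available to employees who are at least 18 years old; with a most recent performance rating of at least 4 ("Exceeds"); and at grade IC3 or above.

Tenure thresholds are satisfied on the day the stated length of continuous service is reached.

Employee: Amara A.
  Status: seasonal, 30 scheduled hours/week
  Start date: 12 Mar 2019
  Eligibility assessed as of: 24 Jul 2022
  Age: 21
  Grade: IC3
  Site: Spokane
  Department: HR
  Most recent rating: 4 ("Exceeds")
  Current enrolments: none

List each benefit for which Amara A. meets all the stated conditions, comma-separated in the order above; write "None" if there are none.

Parking Benefit, Volunteer Time Off

Service from 12 Mar 2019 to 24 Jul 2022: 1230 days.
Transit Subsidy — service 1230 days ≥ 1 month (≈30 days) ✓; rating 4 ≥ 2 ✓; 30 hrs/wk < 32 ✗ → not eligible.
Identity Protection Plan — status seasonal ✗ (requires full-time, part-time, or temporary) → not eligible.
Floating Holidays — service 1230 days < 5 years (≈1825 days) ✗ → not eligible.
Paid Sabbatical — status seasonal ✗ (requires full-time) → not eligible.
Dependent Care FSA — service 1230 days ≥ 120 days ✓; 30 hrs/wk ≥ 24 ✓; site Spokane ✗ (not Austin) → not eligible.
Parking Benefit — status seasonal ✓ (not excluded); service 1230 days ≥ 90 days ✓; rating 4 ≥ 2 ✓; age 21 ≥ 21 ✓ → eligible.
Volunteer Time Off — age 21 ≥ 18 ✓; rating 4 ≥ 4 ✓; grade IC3 ≥ IC3 ✓ → eligible.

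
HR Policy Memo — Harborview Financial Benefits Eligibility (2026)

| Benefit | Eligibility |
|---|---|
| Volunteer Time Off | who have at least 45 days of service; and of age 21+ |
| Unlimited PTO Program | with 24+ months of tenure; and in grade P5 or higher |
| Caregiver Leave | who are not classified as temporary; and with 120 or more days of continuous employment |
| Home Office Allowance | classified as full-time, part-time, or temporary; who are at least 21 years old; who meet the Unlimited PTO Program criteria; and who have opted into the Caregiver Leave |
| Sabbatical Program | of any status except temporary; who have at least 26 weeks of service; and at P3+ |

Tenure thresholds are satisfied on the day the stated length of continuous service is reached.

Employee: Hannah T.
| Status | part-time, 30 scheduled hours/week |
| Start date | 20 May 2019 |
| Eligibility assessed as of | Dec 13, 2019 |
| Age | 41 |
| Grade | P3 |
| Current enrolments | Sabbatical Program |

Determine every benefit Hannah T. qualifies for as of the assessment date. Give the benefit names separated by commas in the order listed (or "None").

Volunteer Time Off, Caregiver Leave, Sabbatical Program

Service from 20 May 2019 to Dec 13, 2019: 207 days.
Volunteer Time Off — service 207 days ≥ 45 days ✓; age 41 ≥ 21 ✓ → eligible.
Unlimited PTO Program — service 207 days < 24 months (≈720 days) ✗ → not eligible.
Caregiver Leave — status part-time ✓ (not excluded); service 207 days ≥ 120 days ✓ → eligible.
Home Office Allowance — status part-time ✓; age 41 ≥ 21 ✓; not eligible for Unlimited PTO Program ✗ → not eligible.
Sabbatical Program — status part-time ✓ (not excluded); service 207 days ≥ 26 weeks (≈182 days) ✓; grade P3 ≥ P3 ✓ → eligible.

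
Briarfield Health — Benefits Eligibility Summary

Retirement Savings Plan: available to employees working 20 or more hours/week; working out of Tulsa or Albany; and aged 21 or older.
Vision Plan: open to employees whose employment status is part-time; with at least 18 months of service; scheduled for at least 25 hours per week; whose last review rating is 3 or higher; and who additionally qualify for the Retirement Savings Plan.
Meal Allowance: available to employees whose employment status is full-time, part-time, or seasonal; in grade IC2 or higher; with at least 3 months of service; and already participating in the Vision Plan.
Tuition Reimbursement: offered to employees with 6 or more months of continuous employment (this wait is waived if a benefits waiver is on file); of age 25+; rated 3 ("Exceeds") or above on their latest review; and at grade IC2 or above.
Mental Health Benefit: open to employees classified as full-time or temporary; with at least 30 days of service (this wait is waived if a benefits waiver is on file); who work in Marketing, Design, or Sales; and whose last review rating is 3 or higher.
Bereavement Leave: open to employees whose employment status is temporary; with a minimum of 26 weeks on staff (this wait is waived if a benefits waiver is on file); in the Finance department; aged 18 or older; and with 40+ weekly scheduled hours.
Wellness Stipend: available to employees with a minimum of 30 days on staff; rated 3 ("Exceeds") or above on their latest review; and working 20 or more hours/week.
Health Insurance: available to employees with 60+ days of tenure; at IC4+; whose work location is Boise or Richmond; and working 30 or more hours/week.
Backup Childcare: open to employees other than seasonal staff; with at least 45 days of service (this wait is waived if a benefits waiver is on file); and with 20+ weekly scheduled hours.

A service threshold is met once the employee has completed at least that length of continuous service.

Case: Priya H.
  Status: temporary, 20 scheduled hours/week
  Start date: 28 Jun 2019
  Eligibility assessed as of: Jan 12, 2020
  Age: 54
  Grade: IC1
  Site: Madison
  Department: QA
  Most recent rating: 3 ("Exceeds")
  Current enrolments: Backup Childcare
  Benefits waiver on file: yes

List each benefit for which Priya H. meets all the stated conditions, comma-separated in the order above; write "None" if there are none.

Wellness Stipend, Backup Childcare

Service from 28 Jun 2019 to Jan 12, 2020: 198 days.
Retirement Savings Plan — 20 hrs/wk ≥ 20 ✓; site Madison ✗ (not Tulsa or Albany) → not eligible.
Vision Plan — status temporary ✗ (requires part-time) → not eligible.
Meal Allowance — status temporary ✗ (requires full-time, part-time, or seasonal) → not eligible.
Tuition Reimbursement — benefits waiver on file ✓; age 54 ≥ 25 ✓; rating 3 ≥ 3 ✓; grade IC1 < IC2 ✗ → not eligible.
Mental Health Benefit — status temporary ✓; benefits waiver on file ✓; dept QA ✗ → not eligible.
Bereavement Leave — status temporary ✓; benefits waiver on file ✓; dept QA ✗ → not eligible.
Wellness Stipend — service 198 days ≥ 30 days ✓; rating 3 ≥ 3 ✓; 20 hrs/wk ≥ 20 ✓ → eligible.
Health Insurance — service 198 days ≥ 60 days ✓; grade IC1 < IC4 ✗ → not eligible.
Backup Childcare — status temporary ✓ (not excluded); benefits waiver on file ✓; 20 hrs/wk ≥ 20 ✓ → eligible.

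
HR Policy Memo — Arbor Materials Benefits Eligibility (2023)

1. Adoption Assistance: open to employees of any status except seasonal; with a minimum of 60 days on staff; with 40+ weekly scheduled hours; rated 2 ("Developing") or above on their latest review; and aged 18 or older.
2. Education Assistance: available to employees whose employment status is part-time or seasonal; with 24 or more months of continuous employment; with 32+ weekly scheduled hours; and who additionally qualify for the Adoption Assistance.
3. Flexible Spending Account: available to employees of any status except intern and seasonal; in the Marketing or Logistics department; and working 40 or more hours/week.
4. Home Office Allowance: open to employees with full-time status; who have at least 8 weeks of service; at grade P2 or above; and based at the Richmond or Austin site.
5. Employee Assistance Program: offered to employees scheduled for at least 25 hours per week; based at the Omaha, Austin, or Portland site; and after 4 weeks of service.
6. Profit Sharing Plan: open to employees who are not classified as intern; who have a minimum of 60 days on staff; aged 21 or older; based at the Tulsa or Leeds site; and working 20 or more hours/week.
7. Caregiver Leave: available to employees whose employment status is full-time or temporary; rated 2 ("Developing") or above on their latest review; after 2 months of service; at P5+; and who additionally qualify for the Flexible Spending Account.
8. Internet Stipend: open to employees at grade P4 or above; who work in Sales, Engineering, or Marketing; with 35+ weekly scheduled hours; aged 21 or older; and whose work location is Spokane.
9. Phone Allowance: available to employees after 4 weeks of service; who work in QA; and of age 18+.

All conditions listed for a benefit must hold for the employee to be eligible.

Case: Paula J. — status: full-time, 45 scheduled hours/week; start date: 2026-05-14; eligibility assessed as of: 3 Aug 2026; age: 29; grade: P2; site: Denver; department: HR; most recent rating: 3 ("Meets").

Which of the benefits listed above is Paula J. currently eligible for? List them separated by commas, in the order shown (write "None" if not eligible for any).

Adoption Assistance

Service from 2026-05-14 to 3 Aug 2026: 81 days.
Adoption Assistance — status full-time ✓ (not excluded); service 81 days ≥ 60 days ✓; 45 hrs/wk ≥ 40 ✓; rating 3 ≥ 2 ✓; age 29 ≥ 18 ✓ → eligible.
Education Assistance — status full-time ✗ (requires part-time or seasonal) → not eligible.
Flexible Spending Account — status full-time ✓ (not excluded); dept HR ✗ → not eligible.
Home Office Allowance — status full-time ✓; service 81 days ≥ 8 weeks (≈56 days) ✓; grade P2 ≥ P2 ✓; site Denver ✗ (not Richmond or Austin) → not eligible.
Employee Assistance Program — 45 hrs/wk ≥ 25 ✓; site Denver ✗ (not Omaha, Austin, or Portland) → not eligible.
Profit Sharing Plan — status full-time ✓ (not excluded); service 81 days ≥ 60 days ✓; age 29 ≥ 21 ✓; site Denver ✗ (not Tulsa or Leeds) → not eligible.
Caregiver Leave — status full-time ✓; rating 3 ≥ 2 ✓; service 81 days ≥ 2 months (≈60 days) ✓; grade P2 < P5 ✗ → not eligible.
Internet Stipend — grade P2 < P4 ✗ → not eligible.
Phone Allowance — service 81 days ≥ 4 weeks (≈28 days) ✓; dept HR ✗ → not eligible.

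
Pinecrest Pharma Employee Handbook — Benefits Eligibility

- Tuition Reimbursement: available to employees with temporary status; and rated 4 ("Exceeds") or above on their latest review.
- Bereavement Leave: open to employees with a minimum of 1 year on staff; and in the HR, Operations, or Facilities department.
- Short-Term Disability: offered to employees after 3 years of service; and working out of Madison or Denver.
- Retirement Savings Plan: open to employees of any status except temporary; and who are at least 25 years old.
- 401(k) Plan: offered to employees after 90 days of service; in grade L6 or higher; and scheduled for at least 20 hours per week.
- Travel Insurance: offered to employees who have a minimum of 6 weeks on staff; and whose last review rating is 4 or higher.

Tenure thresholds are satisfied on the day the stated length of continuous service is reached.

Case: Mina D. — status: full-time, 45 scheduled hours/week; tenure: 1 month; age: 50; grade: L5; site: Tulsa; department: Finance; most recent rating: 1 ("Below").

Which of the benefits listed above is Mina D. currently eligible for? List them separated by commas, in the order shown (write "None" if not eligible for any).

Tuition Reimbursement — status full-time ✗ (requires temporary) → not eligible.
Bereavement Leave — service 1 month < 1 year (≈365 days) ✗ → not eligible.
Short-Term Disability — service 1 month < 3 years (≈1095 days) ✗ → not eligible.
Retirement Savings Plan — status full-time ✓ (not excluded); age 50 ≥ 25 ✓ → eligible.
401(k) Plan — service 1 month < 90 days ✗ → not eligible.
Travel Insurance — service 1 month < 6 weeks (≈42 days) ✗ → not eligible.

Retirement Savings Plan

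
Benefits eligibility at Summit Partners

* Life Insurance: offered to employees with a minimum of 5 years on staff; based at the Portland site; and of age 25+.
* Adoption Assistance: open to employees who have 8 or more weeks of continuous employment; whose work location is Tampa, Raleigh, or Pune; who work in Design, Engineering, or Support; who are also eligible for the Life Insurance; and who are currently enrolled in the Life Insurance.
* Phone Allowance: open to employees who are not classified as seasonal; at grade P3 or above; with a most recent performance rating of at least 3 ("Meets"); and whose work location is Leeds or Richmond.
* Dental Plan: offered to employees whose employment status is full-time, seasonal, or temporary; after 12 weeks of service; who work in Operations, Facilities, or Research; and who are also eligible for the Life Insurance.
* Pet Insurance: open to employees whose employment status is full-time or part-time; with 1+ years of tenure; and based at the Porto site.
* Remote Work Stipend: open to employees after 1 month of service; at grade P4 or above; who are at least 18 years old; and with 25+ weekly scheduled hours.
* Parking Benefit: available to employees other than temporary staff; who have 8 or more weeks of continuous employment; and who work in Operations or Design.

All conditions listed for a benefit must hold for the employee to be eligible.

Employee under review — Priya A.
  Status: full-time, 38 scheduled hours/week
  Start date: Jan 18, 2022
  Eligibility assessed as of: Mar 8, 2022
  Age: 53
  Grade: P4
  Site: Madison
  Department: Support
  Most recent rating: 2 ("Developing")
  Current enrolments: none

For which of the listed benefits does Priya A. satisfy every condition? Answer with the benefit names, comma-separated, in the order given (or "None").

Remote Work Stipend

Service from Jan 18, 2022 to Mar 8, 2022: 49 days.
Life Insurance — service 49 days < 5 years (≈1825 days) ✗ → not eligible.
Adoption Assistance — service 49 days < 8 weeks (≈56 days) ✗ → not eligible.
Phone Allowance — status full-time ✓ (not excluded); grade P4 ≥ P3 ✓; rating 2 < 3 ✗ → not eligible.
Dental Plan — status full-time ✓; service 49 days < 12 weeks (≈84 days) ✗ → not eligible.
Pet Insurance — status full-time ✓; service 49 days < 1 year (≈365 days) ✗ → not eligible.
Remote Work Stipend — service 49 days ≥ 1 month (≈30 days) ✓; grade P4 ≥ P4 ✓; age 53 ≥ 18 ✓; 38 hrs/wk ≥ 25 ✓ → eligible.
Parking Benefit — status full-time ✓ (not excluded); service 49 days < 8 weeks (≈56 days) ✗ → not eligible.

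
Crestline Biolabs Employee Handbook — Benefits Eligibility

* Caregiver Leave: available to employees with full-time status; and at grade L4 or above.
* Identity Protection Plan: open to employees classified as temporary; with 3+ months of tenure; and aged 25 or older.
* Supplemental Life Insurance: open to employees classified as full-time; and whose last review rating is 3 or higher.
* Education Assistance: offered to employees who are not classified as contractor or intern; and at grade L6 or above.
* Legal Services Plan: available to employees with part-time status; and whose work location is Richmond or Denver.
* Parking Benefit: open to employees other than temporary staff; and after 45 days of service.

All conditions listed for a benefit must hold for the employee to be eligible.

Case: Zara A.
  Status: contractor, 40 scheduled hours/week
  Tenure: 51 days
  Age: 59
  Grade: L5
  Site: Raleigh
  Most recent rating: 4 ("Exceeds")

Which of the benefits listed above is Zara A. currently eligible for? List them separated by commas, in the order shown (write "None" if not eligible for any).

Caregiver Leave — status contractor ✗ (requires full-time) → not eligible.
Identity Protection Plan — status contractor ✗ (requires temporary) → not eligible.
Supplemental Life Insurance — status contractor ✗ (requires full-time) → not eligible.
Education Assistance — status contractor ✗ (excluded) → not eligible.
Legal Services Plan — status contractor ✗ (requires part-time) → not eligible.
Parking Benefit — status contractor ✓ (not excluded); service 51 days ≥ 45 days ✓ → eligible.

Parking Benefit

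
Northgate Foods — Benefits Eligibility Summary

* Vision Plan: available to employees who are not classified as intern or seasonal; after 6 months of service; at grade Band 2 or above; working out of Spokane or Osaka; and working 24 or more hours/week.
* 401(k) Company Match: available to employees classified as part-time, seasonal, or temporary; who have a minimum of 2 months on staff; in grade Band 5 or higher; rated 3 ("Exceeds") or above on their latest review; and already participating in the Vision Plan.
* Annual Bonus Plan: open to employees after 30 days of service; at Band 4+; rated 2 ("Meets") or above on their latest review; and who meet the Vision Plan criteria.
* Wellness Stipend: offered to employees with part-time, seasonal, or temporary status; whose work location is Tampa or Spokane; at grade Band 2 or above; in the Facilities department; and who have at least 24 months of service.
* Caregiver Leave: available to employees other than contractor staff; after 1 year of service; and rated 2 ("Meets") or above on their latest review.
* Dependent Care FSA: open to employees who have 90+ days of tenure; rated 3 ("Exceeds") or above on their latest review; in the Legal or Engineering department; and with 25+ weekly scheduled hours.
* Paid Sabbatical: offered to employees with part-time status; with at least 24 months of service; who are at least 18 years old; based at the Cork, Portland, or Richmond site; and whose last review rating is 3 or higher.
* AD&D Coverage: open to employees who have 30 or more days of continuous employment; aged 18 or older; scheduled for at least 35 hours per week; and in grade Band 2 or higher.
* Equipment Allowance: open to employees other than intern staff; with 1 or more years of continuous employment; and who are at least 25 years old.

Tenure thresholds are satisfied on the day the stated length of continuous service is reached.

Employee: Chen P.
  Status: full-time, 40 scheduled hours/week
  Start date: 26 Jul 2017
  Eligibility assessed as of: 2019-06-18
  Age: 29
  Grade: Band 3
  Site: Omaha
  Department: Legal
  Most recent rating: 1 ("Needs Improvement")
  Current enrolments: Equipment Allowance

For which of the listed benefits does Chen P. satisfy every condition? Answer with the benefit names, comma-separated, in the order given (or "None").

AD&D Coverage, Equipment Allowance

Service from 26 Jul 2017 to 2019-06-18: 692 days.
Vision Plan — status full-time ✓ (not excluded); service 692 days ≥ 6 months (≈180 days) ✓; grade Band 3 ≥ Band 2 ✓; site Omaha ✗ (not Spokane or Osaka) → not eligible.
401(k) Company Match — status full-time ✗ (requires part-time, seasonal, or temporary) → not eligible.
Annual Bonus Plan — service 692 days ≥ 30 days ✓; grade Band 3 < Band 4 ✗ → not eligible.
Wellness Stipend — status full-time ✗ (requires part-time, seasonal, or temporary) → not eligible.
Caregiver Leave — status full-time ✓ (not excluded); service 692 days ≥ 1 year (≈365 days) ✓; rating 1 < 2 ✗ → not eligible.
Dependent Care FSA — service 692 days ≥ 90 days ✓; rating 1 < 3 ✗ → not eligible.
Paid Sabbatical — status full-time ✗ (requires part-time) → not eligible.
AD&D Coverage — service 692 days ≥ 30 days ✓; age 29 ≥ 18 ✓; 40 hrs/wk ≥ 35 ✓; grade Band 3 ≥ Band 2 ✓ → eligible.
Equipment Allowance — status full-time ✓ (not excluded); service 692 days ≥ 1 year (≈365 days) ✓; age 29 ≥ 25 ✓ → eligible.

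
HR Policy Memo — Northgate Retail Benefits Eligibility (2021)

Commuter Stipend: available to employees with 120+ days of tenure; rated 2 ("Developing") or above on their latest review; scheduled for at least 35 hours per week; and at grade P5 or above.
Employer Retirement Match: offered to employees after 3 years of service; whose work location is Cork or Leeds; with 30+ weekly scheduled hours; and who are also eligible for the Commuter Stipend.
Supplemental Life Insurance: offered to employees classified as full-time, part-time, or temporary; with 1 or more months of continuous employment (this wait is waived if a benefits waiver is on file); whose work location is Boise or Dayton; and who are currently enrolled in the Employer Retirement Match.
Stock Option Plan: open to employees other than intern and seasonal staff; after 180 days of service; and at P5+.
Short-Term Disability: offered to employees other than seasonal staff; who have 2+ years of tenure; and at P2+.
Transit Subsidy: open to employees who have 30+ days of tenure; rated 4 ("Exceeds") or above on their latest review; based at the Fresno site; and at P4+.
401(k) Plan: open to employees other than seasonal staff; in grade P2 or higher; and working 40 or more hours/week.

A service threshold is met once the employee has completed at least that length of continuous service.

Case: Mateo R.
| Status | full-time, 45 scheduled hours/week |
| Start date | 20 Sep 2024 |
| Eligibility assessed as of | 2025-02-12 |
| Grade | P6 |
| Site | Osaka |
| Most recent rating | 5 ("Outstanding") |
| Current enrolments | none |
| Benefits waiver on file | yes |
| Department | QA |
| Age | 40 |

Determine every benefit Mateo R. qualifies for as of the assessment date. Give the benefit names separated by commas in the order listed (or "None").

Service from 20 Sep 2024 to 2025-02-12: 145 days.
Commuter Stipend — service 145 days ≥ 120 days ✓; rating 5 ≥ 2 ✓; 45 hrs/wk ≥ 35 ✓; grade P6 ≥ P5 ✓ → eligible.
Employer Retirement Match — service 145 days < 3 years (≈1095 days) ✗ → not eligible.
Supplemental Life Insurance — status full-time ✓; benefits waiver on file ✓; site Osaka ✗ (not Boise or Dayton) → not eligible.
Stock Option Plan — status full-time ✓ (not excluded); service 145 days < 180 days ✗ → not eligible.
Short-Term Disability — status full-time ✓ (not excluded); service 145 days < 2 years (≈730 days) ✗ → not eligible.
Transit Subsidy — service 145 days ≥ 30 days ✓; rating 5 ≥ 4 ✓; site Osaka ✗ (not Fresno) → not eligible.
401(k) Plan — status full-time ✓ (not excluded); grade P6 ≥ P2 ✓; 45 hrs/wk ≥ 40 ✓ → eligible.

Commuter Stipend, 401(k) Plan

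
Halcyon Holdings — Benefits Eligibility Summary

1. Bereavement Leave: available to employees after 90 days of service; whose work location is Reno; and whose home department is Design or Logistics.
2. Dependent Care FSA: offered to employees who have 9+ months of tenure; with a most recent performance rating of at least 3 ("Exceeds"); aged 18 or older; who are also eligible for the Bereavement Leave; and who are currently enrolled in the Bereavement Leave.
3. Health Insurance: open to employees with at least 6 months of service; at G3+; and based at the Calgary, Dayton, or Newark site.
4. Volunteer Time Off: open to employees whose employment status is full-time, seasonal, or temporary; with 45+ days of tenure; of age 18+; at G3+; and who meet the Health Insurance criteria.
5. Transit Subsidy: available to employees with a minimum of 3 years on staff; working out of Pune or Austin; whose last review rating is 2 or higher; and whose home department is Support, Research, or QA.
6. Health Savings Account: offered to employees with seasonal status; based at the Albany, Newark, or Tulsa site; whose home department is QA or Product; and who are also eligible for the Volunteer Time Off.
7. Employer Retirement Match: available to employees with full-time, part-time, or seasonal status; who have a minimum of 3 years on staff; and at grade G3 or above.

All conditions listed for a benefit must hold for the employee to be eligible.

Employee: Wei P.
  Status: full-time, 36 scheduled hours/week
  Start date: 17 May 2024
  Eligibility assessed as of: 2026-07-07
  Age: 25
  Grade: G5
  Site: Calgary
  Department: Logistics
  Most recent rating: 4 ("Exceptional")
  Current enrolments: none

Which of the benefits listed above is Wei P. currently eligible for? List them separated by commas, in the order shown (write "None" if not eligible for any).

Service from 17 May 2024 to 2026-07-07: 781 days.
Bereavement Leave — service 781 days ≥ 90 days ✓; site Calgary ✗ (not Reno) → not eligible.
Dependent Care FSA — service 781 days ≥ 9 months (≈270 days) ✓; rating 4 ≥ 3 ✓; age 25 ≥ 18 ✓; not eligible for Bereavement Leave ✗ → not eligible.
Health Insurance — service 781 days ≥ 6 months (≈180 days) ✓; grade G5 ≥ G3 ✓; site Calgary ✓ → eligible.
Volunteer Time Off — status full-time ✓; service 781 days ≥ 45 days ✓; age 25 ≥ 18 ✓; grade G5 ≥ G3 ✓; eligible for Health Insurance ✓ → eligible.
Transit Subsidy — service 781 days < 3 years (≈1095 days) ✗ → not eligible.
Health Savings Account — status full-time ✗ (requires seasonal) → not eligible.
Employer Retirement Match — status full-time ✓; service 781 days < 3 years (≈1095 days) ✗ → not eligible.

Health Insurance, Volunteer Time Off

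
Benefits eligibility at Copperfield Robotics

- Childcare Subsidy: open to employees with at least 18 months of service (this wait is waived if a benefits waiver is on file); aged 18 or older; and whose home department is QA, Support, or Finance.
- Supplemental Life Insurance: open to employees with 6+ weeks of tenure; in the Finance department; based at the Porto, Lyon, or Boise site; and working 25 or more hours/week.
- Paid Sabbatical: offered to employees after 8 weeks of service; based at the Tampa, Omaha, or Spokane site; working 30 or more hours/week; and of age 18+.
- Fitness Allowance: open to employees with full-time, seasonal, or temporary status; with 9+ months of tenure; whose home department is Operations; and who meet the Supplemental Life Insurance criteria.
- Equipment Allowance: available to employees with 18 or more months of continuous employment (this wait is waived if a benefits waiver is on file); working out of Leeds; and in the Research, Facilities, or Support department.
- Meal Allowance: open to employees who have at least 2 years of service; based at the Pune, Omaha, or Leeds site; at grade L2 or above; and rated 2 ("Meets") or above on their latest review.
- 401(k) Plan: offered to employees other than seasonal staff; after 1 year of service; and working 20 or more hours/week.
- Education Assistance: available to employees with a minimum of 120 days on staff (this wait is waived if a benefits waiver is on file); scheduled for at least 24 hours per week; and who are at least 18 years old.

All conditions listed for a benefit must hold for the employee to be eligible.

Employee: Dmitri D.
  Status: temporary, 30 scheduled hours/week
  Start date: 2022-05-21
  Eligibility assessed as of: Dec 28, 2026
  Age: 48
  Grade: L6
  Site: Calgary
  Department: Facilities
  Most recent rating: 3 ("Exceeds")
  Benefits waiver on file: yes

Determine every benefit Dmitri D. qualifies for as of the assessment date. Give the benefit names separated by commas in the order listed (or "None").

Service from 2022-05-21 to Dec 28, 2026: 1682 days.
Childcare Subsidy — benefits waiver on file ✓; age 48 ≥ 18 ✓; dept Facilities ✗ → not eligible.
Supplemental Life Insurance — service 1682 days ≥ 6 weeks (≈42 days) ✓; dept Facilities ✗ → not eligible.
Paid Sabbatical — service 1682 days ≥ 8 weeks (≈56 days) ✓; site Calgary ✗ (not Tampa, Omaha, or Spokane) → not eligible.
Fitness Allowance — status temporary ✓; service 1682 days ≥ 9 months (≈270 days) ✓; dept Facilities ✗ → not eligible.
Equipment Allowance — benefits waiver on file ✓; site Calgary ✗ (not Leeds) → not eligible.
Meal Allowance — service 1682 days ≥ 2 years (≈730 days) ✓; site Calgary ✗ (not Pune, Omaha, or Leeds) → not eligible.
401(k) Plan — status temporary ✓ (not excluded); service 1682 days ≥ 1 year (≈365 days) ✓; 30 hrs/wk ≥ 20 ✓ → eligible.
Education Assistance — benefits waiver on file ✓; 30 hrs/wk ≥ 24 ✓; age 48 ≥ 18 ✓ → eligible.

401(k) Plan, Education Assistance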